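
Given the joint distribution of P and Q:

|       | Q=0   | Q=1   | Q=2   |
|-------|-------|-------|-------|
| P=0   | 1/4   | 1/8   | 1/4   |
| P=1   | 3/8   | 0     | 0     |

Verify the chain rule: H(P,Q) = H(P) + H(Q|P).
Left side:
H(P,Q) = -[(1/4)·log₂(1/4) + (1/8)·log₂(1/8) + (1/4)·log₂(1/4) + (3/8)·log₂(3/8)]
  = 0.5000 + 0.3750 + 0.5000 + 0.5306
  = 1.9056 bits

Right side:
Marginal P(P) (row sums):
  P(P=0) = 1/4 + 1/8 + 1/4 = 5/8
  P(P=1) = 3/8 + 0 + 0 = 3/8
H(P) = -[(5/8)·log₂(5/8) + (3/8)·log₂(3/8)]
  = 0.4238 + 0.5306
  = 0.9544 bits
H(Q|P) = -Σ P(P,Q)·log₂ P(Q|P), where P(Q|P) = P(P,Q) / P(P)
  (cells with P(P,Q) = 0 contribute 0)
  (P=0,Q=0): P(Q|P) = (1/4)/(5/8) = 2/5;  -(1/4)·log₂(2/5) = 0.3305
  (P=0,Q=1): P(Q|P) = (1/8)/(5/8) = 1/5;  -(1/8)·log₂(1/5) = 0.2902
  (P=0,Q=2): P(Q|P) = (1/4)/(5/8) = 2/5;  -(1/4)·log₂(2/5) = 0.3305
  (P=1,Q=0): P(Q|P) = (3/8)/(3/8) = 1;  -(3/8)·log₂(1) = 0.0000
H(Q|P) = 0.3305 + 0.2902 + 0.3305 + 0.0000
  = 0.9512 bits
H(P) + H(Q|P) = 0.9544 + 0.9512 = 1.9056 bits

Both sides equal 1.9056 bits, so the chain rule holds ✓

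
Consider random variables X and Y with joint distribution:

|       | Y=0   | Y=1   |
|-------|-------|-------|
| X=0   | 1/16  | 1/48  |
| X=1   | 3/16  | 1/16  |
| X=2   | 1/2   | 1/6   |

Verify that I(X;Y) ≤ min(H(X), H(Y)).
Marginal P(X) (row sums):
  P(X=0) = 1/16 + 1/48 = 1/12
  P(X=1) = 3/16 + 1/16 = 1/4
  P(X=2) = 1/2 + 1/6 = 2/3
Marginal P(Y) (column sums):
  P(Y=0) = 1/16 + 3/16 + 1/2 = 3/4
  P(Y=1) = 1/48 + 1/16 + 1/6 = 1/4

H(X) = -[(1/12)·log₂(1/12) + (1/4)·log₂(1/4) + (2/3)·log₂(2/3)]
  = 0.2987 + 0.5000 + 0.3900
  = 1.1887 bits
H(Y) = -[(3/4)·log₂(3/4) + (1/4)·log₂(1/4)]
  = 0.3113 + 0.5000
  = 0.8113 bits
H(X,Y) = -[(1/16)·log₂(1/16) + (1/48)·log₂(1/48) + (3/16)·log₂(3/16) + (1/16)·log₂(1/16) + (1/2)·log₂(1/2) + (1/6)·log₂(1/6)]
  = 0.2500 + 0.1164 + 0.4528 + 0.2500 + 0.5000 + 0.4308
  = 2.0000 bits

I(X;Y) = H(X) + H(Y) - H(X,Y)
  = 1.1887 + 0.8113 - 2.0000
  = 0.0000 bits

min(H(X), H(Y)) = min(1.1887, 0.8113) = 0.8113 bits
Since 0.0000 ≤ 0.8113, the bound is satisfied ✓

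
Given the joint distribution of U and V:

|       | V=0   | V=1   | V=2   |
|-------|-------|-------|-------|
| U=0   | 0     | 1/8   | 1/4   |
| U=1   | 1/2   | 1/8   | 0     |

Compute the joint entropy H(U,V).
H(U,V) = -Σ P(U,V) log₂ P(U,V), summed over the non-zero cells:
H(U,V) = -[(1/8)·log₂(1/8) + (1/4)·log₂(1/4) + (1/2)·log₂(1/2) + (1/8)·log₂(1/8)]
  = 0.3750 + 0.5000 + 0.5000 + 0.3750
  = 1.7500 bits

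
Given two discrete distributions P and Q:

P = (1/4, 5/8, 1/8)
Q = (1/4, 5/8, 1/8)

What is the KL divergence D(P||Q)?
D(P||Q) = Σ P(i) log₂(P(i)/Q(i))
  i=0: (1/4) × log₂((1/4)/(1/4)) = (1/4) × log₂(1) = 0.0000
  i=1: (5/8) × log₂((5/8)/(5/8)) = (5/8) × log₂(1) = 0.0000
  i=2: (1/8) × log₂((1/8)/(1/8)) = (1/8) × log₂(1) = 0.0000
D(P||Q) = 0.0000 + 0.0000 + 0.0000
  = 0.0000 bits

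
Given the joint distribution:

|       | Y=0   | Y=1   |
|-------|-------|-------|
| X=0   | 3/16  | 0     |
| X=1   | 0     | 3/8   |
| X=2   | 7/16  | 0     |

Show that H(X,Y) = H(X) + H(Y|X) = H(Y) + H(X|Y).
Marginal P(X) (row sums):
  P(X=0) = 3/16 + 0 = 3/16
  P(X=1) = 0 + 3/8 = 3/8
  P(X=2) = 7/16 + 0 = 7/16
Marginal P(Y) (column sums):
  P(Y=0) = 3/16 + 0 + 7/16 = 5/8
  P(Y=1) = 0 + 3/8 + 0 = 3/8

Decomposition 1: H(X) + H(Y|X)
H(X) = -[(3/16)·log₂(3/16) + (3/8)·log₂(3/8) + (7/16)·log₂(7/16)]
  = 0.4528 + 0.5306 + 0.5218
  = 1.5052 bits
H(Y|X) = -Σ P(X,Y)·log₂ P(Y|X), where P(Y|X) = P(X,Y) / P(X)
  (cells with P(X,Y) = 0 contribute 0)
  (X=0,Y=0): P(Y|X) = (3/16)/(3/16) = 1;  -(3/16)·log₂(1) = 0.0000
  (X=1,Y=1): P(Y|X) = (3/8)/(3/8) = 1;  -(3/8)·log₂(1) = 0.0000
  (X=2,Y=0): P(Y|X) = (7/16)/(7/16) = 1;  -(7/16)·log₂(1) = 0.0000
H(Y|X) = 0.0000 + 0.0000 + 0.0000
  = 0.0000 bits
H(X) + H(Y|X) = 1.5052 + 0.0000 = 1.5052 bits

Decomposition 2: H(Y) + H(X|Y)
H(Y) = -[(5/8)·log₂(5/8) + (3/8)·log₂(3/8)]
  = 0.4238 + 0.5306
  = 0.9544 bits
H(X|Y) = -Σ P(X,Y)·log₂ P(X|Y), where P(X|Y) = P(X,Y) / P(Y)
  (cells with P(X,Y) = 0 contribute 0)
  (X=0,Y=0): P(X|Y) = (3/16)/(5/8) = 3/10;  -(3/16)·log₂(3/10) = 0.3257
  (X=1,Y=1): P(X|Y) = (3/8)/(3/8) = 1;  -(3/8)·log₂(1) = 0.0000
  (X=2,Y=0): P(X|Y) = (7/16)/(5/8) = 7/10;  -(7/16)·log₂(7/10) = 0.2251
H(X|Y) = 0.3257 + 0.0000 + 0.2251
  = 0.5508 bits
H(Y) + H(X|Y) = 0.9544 + 0.5508 = 1.5052 bits

Direct computation of the joint entropy:
H(X,Y) = -[(3/16)·log₂(3/16) + (3/8)·log₂(3/8) + (7/16)·log₂(7/16)]
  = 0.4528 + 0.5306 + 0.5218
  = 1.5052 bits

All three agree: H(X,Y) = 1.5052 bits ✓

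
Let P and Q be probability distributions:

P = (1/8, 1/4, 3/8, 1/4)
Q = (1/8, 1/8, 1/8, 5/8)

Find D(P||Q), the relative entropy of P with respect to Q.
D(P||Q) = Σ P(i) log₂(P(i)/Q(i))
  i=0: (1/8) × log₂((1/8)/(1/8)) = (1/8) × log₂(1) = 0.0000
  i=1: (1/4) × log₂((1/4)/(1/8)) = (1/4) × log₂(2) = 0.2500
  i=2: (3/8) × log₂((3/8)/(1/8)) = (3/8) × log₂(3) = 0.5944
  i=3: (1/4) × log₂((1/4)/(5/8)) = (1/4) × log₂(2/5) = -0.3305
D(P||Q) = 0.0000 + 0.2500 + 0.5944 - 0.3305
  = 0.5139 bits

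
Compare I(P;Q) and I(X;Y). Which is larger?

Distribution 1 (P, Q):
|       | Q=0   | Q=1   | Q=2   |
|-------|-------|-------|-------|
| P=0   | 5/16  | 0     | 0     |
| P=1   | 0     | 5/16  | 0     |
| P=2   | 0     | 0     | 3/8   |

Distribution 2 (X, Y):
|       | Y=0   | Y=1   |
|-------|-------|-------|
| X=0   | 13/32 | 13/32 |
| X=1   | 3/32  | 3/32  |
Distribution 1 (P, Q):
Marginal P(P) (row sums):
  P(P=0) = 5/16 + 0 + 0 = 5/16
  P(P=1) = 0 + 5/16 + 0 = 5/16
  P(P=2) = 0 + 0 + 3/8 = 3/8
Marginal P(Q) (column sums):
  P(Q=0) = 5/16 + 0 + 0 = 5/16
  P(Q=1) = 0 + 5/16 + 0 = 5/16
  P(Q=2) = 0 + 0 + 3/8 = 3/8

H(P) = -[(5/16)·log₂(5/16) + (5/16)·log₂(5/16) + (3/8)·log₂(3/8)]
  = 0.5244 + 0.5244 + 0.5306
  = 1.5794 bits
H(Q) = -[(5/16)·log₂(5/16) + (5/16)·log₂(5/16) + (3/8)·log₂(3/8)]
  = 0.5244 + 0.5244 + 0.5306
  = 1.5794 bits
H(P,Q) = -[(5/16)·log₂(5/16) + (5/16)·log₂(5/16) + (3/8)·log₂(3/8)]
  = 0.5244 + 0.5244 + 0.5306
  = 1.5794 bits

I(P;Q) = H(P) + H(Q) - H(P,Q)
  = 1.5794 + 1.5794 - 1.5794
  = 1.5794 bits

Distribution 2 (X, Y):
Marginal P(X) (row sums):
  P(X=0) = 13/32 + 13/32 = 13/16
  P(X=1) = 3/32 + 3/32 = 3/16
Marginal P(Y) (column sums):
  P(Y=0) = 13/32 + 3/32 = 1/2
  P(Y=1) = 13/32 + 3/32 = 1/2

H(X) = -[(13/16)·log₂(13/16) + (3/16)·log₂(3/16)]
  = 0.2434 + 0.4528
  = 0.6962 bits
H(Y) = -[(1/2)·log₂(1/2) + (1/2)·log₂(1/2)]
  = 0.5000 + 0.5000
  = 1.0000 bits
H(X,Y) = -[(13/32)·log₂(13/32) + (13/32)·log₂(13/32) + (3/32)·log₂(3/32) + (3/32)·log₂(3/32)]
  = 0.5279 + 0.5279 + 0.3202 + 0.3202
  = 1.6962 bits

I(X;Y) = H(X) + H(Y) - H(X,Y)
  = 0.6962 + 1.0000 - 1.6962
  = 0.0000 bits

I(P;Q) = 1.5794 bits > I(X;Y) = 0.0000 bits, so (P, Q) has the higher mutual information (stronger dependence).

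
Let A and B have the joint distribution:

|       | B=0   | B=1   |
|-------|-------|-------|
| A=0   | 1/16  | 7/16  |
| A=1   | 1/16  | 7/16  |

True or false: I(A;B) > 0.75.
Marginal P(A) (row sums):
  P(A=0) = 1/16 + 7/16 = 1/2
  P(A=1) = 1/16 + 7/16 = 1/2
Marginal P(B) (column sums):
  P(B=0) = 1/16 + 1/16 = 1/8
  P(B=1) = 7/16 + 7/16 = 7/8

H(A) = -[(1/2)·log₂(1/2) + (1/2)·log₂(1/2)]
  = 0.5000 + 0.5000
  = 1.0000 bits
H(B) = -[(1/8)·log₂(1/8) + (7/8)·log₂(7/8)]
  = 0.3750 + 0.1686
  = 0.5436 bits
H(A,B) = -[(1/16)·log₂(1/16) + (7/16)·log₂(7/16) + (1/16)·log₂(1/16) + (7/16)·log₂(7/16)]
  = 0.2500 + 0.5218 + 0.2500 + 0.5218
  = 1.5436 bits

I(A;B) = H(A) + H(B) - H(A,B)
  = 1.0000 + 0.5436 - 1.5436
  = 0.0000 bits

False. I(A;B) = 0.0000 bits, which is ≤ 0.75 bits.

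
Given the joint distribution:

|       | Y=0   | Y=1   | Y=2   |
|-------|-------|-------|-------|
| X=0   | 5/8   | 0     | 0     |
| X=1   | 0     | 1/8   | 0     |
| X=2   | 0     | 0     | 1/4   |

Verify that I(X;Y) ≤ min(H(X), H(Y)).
Marginal P(X) (row sums):
  P(X=0) = 5/8 + 0 + 0 = 5/8
  P(X=1) = 0 + 1/8 + 0 = 1/8
  P(X=2) = 0 + 0 + 1/4 = 1/4
Marginal P(Y) (column sums):
  P(Y=0) = 5/8 + 0 + 0 = 5/8
  P(Y=1) = 0 + 1/8 + 0 = 1/8
  P(Y=2) = 0 + 0 + 1/4 = 1/4

H(X) = -[(5/8)·log₂(5/8) + (1/8)·log₂(1/8) + (1/4)·log₂(1/4)]
  = 0.4238 + 0.3750 + 0.5000
  = 1.2988 bits
H(Y) = -[(5/8)·log₂(5/8) + (1/8)·log₂(1/8) + (1/4)·log₂(1/4)]
  = 0.4238 + 0.3750 + 0.5000
  = 1.2988 bits
H(X,Y) = -[(5/8)·log₂(5/8) + (1/8)·log₂(1/8) + (1/4)·log₂(1/4)]
  = 0.4238 + 0.3750 + 0.5000
  = 1.2988 bits

I(X;Y) = H(X) + H(Y) - H(X,Y)
  = 1.2988 + 1.2988 - 1.2988
  = 1.2988 bits

min(H(X), H(Y)) = min(1.2988, 1.2988) = 1.2988 bits
Since 1.2988 ≤ 1.2988, the bound is satisfied ✓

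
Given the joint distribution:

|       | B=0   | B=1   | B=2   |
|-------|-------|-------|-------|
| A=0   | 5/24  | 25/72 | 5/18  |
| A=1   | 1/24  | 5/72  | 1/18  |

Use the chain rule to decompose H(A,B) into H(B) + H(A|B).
By the chain rule: H(A,B) = H(B) + H(A|B)

Marginal P(B) (column sums):
  P(B=0) = 5/24 + 1/24 = 1/4
  P(B=1) = 25/72 + 5/72 = 5/12
  P(B=2) = 5/18 + 1/18 = 1/3
H(B) = -[(1/4)·log₂(1/4) + (5/12)·log₂(5/12) + (1/3)·log₂(1/3)]
  = 0.5000 + 0.5263 + 0.5283
  = 1.5546 bits
H(A|B) = -Σ P(A,B)·log₂ P(A|B), where P(A|B) = P(A,B) / P(B)
  (A=0,B=0): P(A|B) = (5/24)/(1/4) = 5/6;  -(5/24)·log₂(5/6) = 0.0548
  (A=0,B=1): P(A|B) = (25/72)/(5/12) = 5/6;  -(25/72)·log₂(5/6) = 0.0913
  (A=0,B=2): P(A|B) = (5/18)/(1/3) = 5/6;  -(5/18)·log₂(5/6) = 0.0731
  (A=1,B=0): P(A|B) = (1/24)/(1/4) = 1/6;  -(1/24)·log₂(1/6) = 0.1077
  (A=1,B=1): P(A|B) = (5/72)/(5/12) = 1/6;  -(5/72)·log₂(1/6) = 0.1795
  (A=1,B=2): P(A|B) = (1/18)/(1/3) = 1/6;  -(1/18)·log₂(1/6) = 0.1436
H(A|B) = 0.0548 + 0.0913 + 0.0731 + 0.1077 + 0.1795 + 0.1436
  = 0.6500 bits

H(A,B) = H(B) + H(A|B) = 1.5546 + 0.6500 = 2.2046 bits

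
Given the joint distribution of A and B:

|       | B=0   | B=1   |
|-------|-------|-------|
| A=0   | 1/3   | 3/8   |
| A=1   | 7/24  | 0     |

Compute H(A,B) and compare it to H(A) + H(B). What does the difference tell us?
Marginal P(A) (row sums):
  P(A=0) = 1/3 + 3/8 = 17/24
  P(A=1) = 7/24 + 0 = 7/24
Marginal P(B) (column sums):
  P(B=0) = 1/3 + 7/24 = 5/8
  P(B=1) = 3/8 + 0 = 3/8

H(A,B) = -[(1/3)·log₂(1/3) + (3/8)·log₂(3/8) + (7/24)·log₂(7/24)]
  = 0.5283 + 0.5306 + 0.5185
  = 1.5774 bits
H(A) = -[(17/24)·log₂(17/24) + (7/24)·log₂(7/24)]
  = 0.3524 + 0.5185
  = 0.8709 bits
H(B) = -[(5/8)·log₂(5/8) + (3/8)·log₂(3/8)]
  = 0.4238 + 0.5306
  = 0.9544 bits

H(A) + H(B) = 0.8709 + 0.9544 = 1.8253 bits
Difference: H(A) + H(B) - H(A,B) = 1.8253 - 1.5774 = 0.2479 bits = I(A;B)

The difference is the mutual information; it is positive here, so A and B are dependent (knowing one reduces uncertainty about the other by 0.2479 bits).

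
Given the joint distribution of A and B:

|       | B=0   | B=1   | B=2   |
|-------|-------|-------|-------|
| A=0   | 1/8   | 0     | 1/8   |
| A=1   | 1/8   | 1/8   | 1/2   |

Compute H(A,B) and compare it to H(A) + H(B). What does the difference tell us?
Marginal P(A) (row sums):
  P(A=0) = 1/8 + 0 + 1/8 = 1/4
  P(A=1) = 1/8 + 1/8 + 1/2 = 3/4
Marginal P(B) (column sums):
  P(B=0) = 1/8 + 1/8 = 1/4
  P(B=1) = 0 + 1/8 = 1/8
  P(B=2) = 1/8 + 1/2 = 5/8

H(A,B) = -[(1/8)·log₂(1/8) + (1/8)·log₂(1/8) + (1/8)·log₂(1/8) + (1/8)·log₂(1/8) + (1/2)·log₂(1/2)]
  = 0.3750 + 0.3750 + 0.3750 + 0.3750 + 0.5000
  = 2.0000 bits
H(A) = -[(1/4)·log₂(1/4) + (3/4)·log₂(3/4)]
  = 0.5000 + 0.3113
  = 0.8113 bits
H(B) = -[(1/4)·log₂(1/4) + (1/8)·log₂(1/8) + (5/8)·log₂(5/8)]
  = 0.5000 + 0.3750 + 0.4238
  = 1.2988 bits

H(A) + H(B) = 0.8113 + 1.2988 = 2.1101 bits
Difference: H(A) + H(B) - H(A,B) = 2.1101 - 2.0000 = 0.1101 bits = I(A;B)

The difference is the mutual information; it is positive here, so A and B are dependent (knowing one reduces uncertainty about the other by 0.1101 bits).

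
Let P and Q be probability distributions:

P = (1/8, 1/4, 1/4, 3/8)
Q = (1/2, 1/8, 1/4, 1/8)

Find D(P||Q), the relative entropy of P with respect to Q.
D(P||Q) = Σ P(i) log₂(P(i)/Q(i))
  i=0: (1/8) × log₂((1/8)/(1/2)) = (1/8) × log₂(1/4) = -0.2500
  i=1: (1/4) × log₂((1/4)/(1/8)) = (1/4) × log₂(2) = 0.2500
  i=2: (1/4) × log₂((1/4)/(1/4)) = (1/4) × log₂(1) = 0.0000
  i=3: (3/8) × log₂((3/8)/(1/8)) = (3/8) × log₂(3) = 0.5944
D(P||Q) = -0.2500 + 0.2500 + 0.0000 + 0.5944
  = 0.5944 bits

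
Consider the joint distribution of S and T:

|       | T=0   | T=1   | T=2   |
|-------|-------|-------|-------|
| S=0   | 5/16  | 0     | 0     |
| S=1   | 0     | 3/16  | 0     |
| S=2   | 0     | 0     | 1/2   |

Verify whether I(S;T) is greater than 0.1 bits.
Marginal P(S) (row sums):
  P(S=0) = 5/16 + 0 + 0 = 5/16
  P(S=1) = 0 + 3/16 + 0 = 3/16
  P(S=2) = 0 + 0 + 1/2 = 1/2
Marginal P(T) (column sums):
  P(T=0) = 5/16 + 0 + 0 = 5/16
  P(T=1) = 0 + 3/16 + 0 = 3/16
  P(T=2) = 0 + 0 + 1/2 = 1/2

H(S) = -[(5/16)·log₂(5/16) + (3/16)·log₂(3/16) + (1/2)·log₂(1/2)]
  = 0.5244 + 0.4528 + 0.5000
  = 1.4772 bits
H(T) = -[(5/16)·log₂(5/16) + (3/16)·log₂(3/16) + (1/2)·log₂(1/2)]
  = 0.5244 + 0.4528 + 0.5000
  = 1.4772 bits
H(S,T) = -[(5/16)·log₂(5/16) + (3/16)·log₂(3/16) + (1/2)·log₂(1/2)]
  = 0.5244 + 0.4528 + 0.5000
  = 1.4772 bits

I(S;T) = H(S) + H(T) - H(S,T)
  = 1.4772 + 1.4772 - 1.4772
  = 1.4772 bits

Yes. I(S;T) = 1.4772 bits, which is > 0.1 bits.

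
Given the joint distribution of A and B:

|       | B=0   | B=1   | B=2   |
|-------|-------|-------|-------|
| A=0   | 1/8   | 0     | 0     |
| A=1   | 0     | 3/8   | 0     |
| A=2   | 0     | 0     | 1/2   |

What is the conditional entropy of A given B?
Marginal P(B) (column sums):
  P(B=0) = 1/8 + 0 + 0 = 1/8
  P(B=1) = 0 + 3/8 + 0 = 3/8
  P(B=2) = 0 + 0 + 1/2 = 1/2

H(A|B) = -Σ P(A,B)·log₂ P(A|B), where P(A|B) = P(A,B) / P(B)
  (cells with P(A,B) = 0 contribute 0)
  (A=0,B=0): P(A|B) = (1/8)/(1/8) = 1;  -(1/8)·log₂(1) = 0.0000
  (A=1,B=1): P(A|B) = (3/8)/(3/8) = 1;  -(3/8)·log₂(1) = 0.0000
  (A=2,B=2): P(A|B) = (1/2)/(1/2) = 1;  -(1/2)·log₂(1) = 0.0000
H(A|B) = 0.0000 + 0.0000 + 0.0000
  = 0.0000 bits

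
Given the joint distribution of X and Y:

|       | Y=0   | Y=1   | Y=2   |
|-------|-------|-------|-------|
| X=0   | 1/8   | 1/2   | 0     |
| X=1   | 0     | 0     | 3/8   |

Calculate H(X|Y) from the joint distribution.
Marginal P(Y) (column sums):
  P(Y=0) = 1/8 + 0 = 1/8
  P(Y=1) = 1/2 + 0 = 1/2
  P(Y=2) = 0 + 3/8 = 3/8

H(X|Y) = -Σ P(X,Y)·log₂ P(X|Y), where P(X|Y) = P(X,Y) / P(Y)
  (cells with P(X,Y) = 0 contribute 0)
  (X=0,Y=0): P(X|Y) = (1/8)/(1/8) = 1;  -(1/8)·log₂(1) = 0.0000
  (X=0,Y=1): P(X|Y) = (1/2)/(1/2) = 1;  -(1/2)·log₂(1) = 0.0000
  (X=1,Y=2): P(X|Y) = (3/8)/(3/8) = 1;  -(3/8)·log₂(1) = 0.0000
H(X|Y) = 0.0000 + 0.0000 + 0.0000
  = 0.0000 bits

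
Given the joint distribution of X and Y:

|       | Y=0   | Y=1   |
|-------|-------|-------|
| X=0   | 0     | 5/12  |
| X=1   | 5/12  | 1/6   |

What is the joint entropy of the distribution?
H(X,Y) = -Σ P(X,Y) log₂ P(X,Y), summed over the non-zero cells:
H(X,Y) = -[(5/12)·log₂(5/12) + (5/12)·log₂(5/12) + (1/6)·log₂(1/6)]
  = 0.5263 + 0.5263 + 0.4308
  = 1.4834 bits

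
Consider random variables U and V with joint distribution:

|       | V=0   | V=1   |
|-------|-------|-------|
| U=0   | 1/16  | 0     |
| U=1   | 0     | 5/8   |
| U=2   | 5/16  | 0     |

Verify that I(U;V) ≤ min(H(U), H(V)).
Marginal P(U) (row sums):
  P(U=0) = 1/16 + 0 = 1/16
  P(U=1) = 0 + 5/8 = 5/8
  P(U=2) = 5/16 + 0 = 5/16
Marginal P(V) (column sums):
  P(V=0) = 1/16 + 0 + 5/16 = 3/8
  P(V=1) = 0 + 5/8 + 0 = 5/8

H(U) = -[(1/16)·log₂(1/16) + (5/8)·log₂(5/8) + (5/16)·log₂(5/16)]
  = 0.2500 + 0.4238 + 0.5244
  = 1.1982 bits
H(V) = -[(3/8)·log₂(3/8) + (5/8)·log₂(5/8)]
  = 0.5306 + 0.4238
  = 0.9544 bits
H(U,V) = -[(1/16)·log₂(1/16) + (5/8)·log₂(5/8) + (5/16)·log₂(5/16)]
  = 0.2500 + 0.4238 + 0.5244
  = 1.1982 bits

I(U;V) = H(U) + H(V) - H(U,V)
  = 1.1982 + 0.9544 - 1.1982
  = 0.9544 bits

min(H(U), H(V)) = min(1.1982, 0.9544) = 0.9544 bits
Since 0.9544 ≤ 0.9544, the bound is satisfied ✓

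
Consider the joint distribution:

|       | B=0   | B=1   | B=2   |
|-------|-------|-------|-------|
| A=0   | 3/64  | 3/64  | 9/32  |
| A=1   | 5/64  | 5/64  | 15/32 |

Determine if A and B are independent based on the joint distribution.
Marginal P(A) (row sums):
  P(A=0) = 3/64 + 3/64 + 9/32 = 3/8
  P(A=1) = 5/64 + 5/64 + 15/32 = 5/8
Marginal P(B) (column sums):
  P(B=0) = 3/64 + 5/64 = 1/8
  P(B=1) = 3/64 + 5/64 = 1/8
  P(B=2) = 9/32 + 15/32 = 3/4

A and B are independent iff P(A=i,B=j) = P(A=i)·P(B=j) for every cell.
  P(A=0)·P(B=0) = 3/8 × 1/8 = 3/64 = P(A=0,B=0) ✓
  P(A=0)·P(B=1) = 3/8 × 1/8 = 3/64 = P(A=0,B=1) ✓
  P(A=0)·P(B=2) = 3/8 × 3/4 = 9/32 = P(A=0,B=2) ✓
  P(A=1)·P(B=0) = 5/8 × 1/8 = 5/64 = P(A=1,B=0) ✓
  P(A=1)·P(B=1) = 5/8 × 1/8 = 5/64 = P(A=1,B=1) ✓
  P(A=1)·P(B=2) = 5/8 × 3/4 = 15/32 = P(A=1,B=2) ✓

Yes, A and B are independent: every cell factors, so I(A;B) = 0 bits.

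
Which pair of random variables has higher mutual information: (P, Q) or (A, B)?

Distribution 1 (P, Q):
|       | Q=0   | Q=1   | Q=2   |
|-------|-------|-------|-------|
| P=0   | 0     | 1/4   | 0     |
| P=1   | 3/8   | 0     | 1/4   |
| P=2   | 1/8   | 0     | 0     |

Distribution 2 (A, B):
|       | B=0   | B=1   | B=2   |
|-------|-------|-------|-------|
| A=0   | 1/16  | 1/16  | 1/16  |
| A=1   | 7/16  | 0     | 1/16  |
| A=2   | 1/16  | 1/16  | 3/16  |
Distribution 1 (P, Q):
Marginal P(P) (row sums):
  P(P=0) = 0 + 1/4 + 0 = 1/4
  P(P=1) = 3/8 + 0 + 1/4 = 5/8
  P(P=2) = 1/8 + 0 + 0 = 1/8
Marginal P(Q) (column sums):
  P(Q=0) = 0 + 3/8 + 1/8 = 1/2
  P(Q=1) = 1/4 + 0 + 0 = 1/4
  P(Q=2) = 0 + 1/4 + 0 = 1/4

H(P) = -[(1/4)·log₂(1/4) + (5/8)·log₂(5/8) + (1/8)·log₂(1/8)]
  = 0.5000 + 0.4238 + 0.3750
  = 1.2988 bits
H(Q) = -[(1/2)·log₂(1/2) + (1/4)·log₂(1/4) + (1/4)·log₂(1/4)]
  = 0.5000 + 0.5000 + 0.5000
  = 1.5000 bits
H(P,Q) = -[(1/4)·log₂(1/4) + (3/8)·log₂(3/8) + (1/4)·log₂(1/4) + (1/8)·log₂(1/8)]
  = 0.5000 + 0.5306 + 0.5000 + 0.3750
  = 1.9056 bits

I(P;Q) = H(P) + H(Q) - H(P,Q)
  = 1.2988 + 1.5000 - 1.9056
  = 0.8932 bits

Distribution 2 (A, B):
Marginal P(A) (row sums):
  P(A=0) = 1/16 + 1/16 + 1/16 = 3/16
  P(A=1) = 7/16 + 0 + 1/16 = 1/2
  P(A=2) = 1/16 + 1/16 + 3/16 = 5/16
Marginal P(B) (column sums):
  P(B=0) = 1/16 + 7/16 + 1/16 = 9/16
  P(B=1) = 1/16 + 0 + 1/16 = 1/8
  P(B=2) = 1/16 + 1/16 + 3/16 = 5/16

H(A) = -[(3/16)·log₂(3/16) + (1/2)·log₂(1/2) + (5/16)·log₂(5/16)]
  = 0.4528 + 0.5000 + 0.5244
  = 1.4772 bits
H(B) = -[(9/16)·log₂(9/16) + (1/8)·log₂(1/8) + (5/16)·log₂(5/16)]
  = 0.4669 + 0.3750 + 0.5244
  = 1.3663 bits
H(A,B) = -[(1/16)·log₂(1/16) + (1/16)·log₂(1/16) + (1/16)·log₂(1/16) + (7/16)·log₂(7/16) + (1/16)·log₂(1/16) + (1/16)·log₂(1/16) + (1/16)·log₂(1/16) + (3/16)·log₂(3/16)]
  = 0.2500 + 0.2500 + 0.2500 + 0.5218 + 0.2500 + 0.2500 + 0.2500 + 0.4528
  = 2.4746 bits

I(A;B) = H(A) + H(B) - H(A,B)
  = 1.4772 + 1.3663 - 2.4746
  = 0.3689 bits

I(P;Q) = 0.8932 bits > I(A;B) = 0.3689 bits, so (P, Q) has the higher mutual information (stronger dependence).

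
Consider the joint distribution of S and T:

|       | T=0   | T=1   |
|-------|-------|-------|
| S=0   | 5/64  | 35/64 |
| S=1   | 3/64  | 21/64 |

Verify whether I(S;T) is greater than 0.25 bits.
Marginal P(S) (row sums):
  P(S=0) = 5/64 + 35/64 = 5/8
  P(S=1) = 3/64 + 21/64 = 3/8
Marginal P(T) (column sums):
  P(T=0) = 5/64 + 3/64 = 1/8
  P(T=1) = 35/64 + 21/64 = 7/8

H(S) = -[(5/8)·log₂(5/8) + (3/8)·log₂(3/8)]
  = 0.4238 + 0.5306
  = 0.9544 bits
H(T) = -[(1/8)·log₂(1/8) + (7/8)·log₂(7/8)]
  = 0.3750 + 0.1686
  = 0.5436 bits
H(S,T) = -[(5/64)·log₂(5/64) + (35/64)·log₂(35/64) + (3/64)·log₂(3/64) + (21/64)·log₂(21/64)]
  = 0.2873 + 0.4762 + 0.2070 + 0.5275
  = 1.4980 bits

I(S;T) = H(S) + H(T) - H(S,T)
  = 0.9544 + 0.5436 - 1.4980
  = 0.0000 bits

No. I(S;T) = 0.0000 bits, which is ≤ 0.25 bits.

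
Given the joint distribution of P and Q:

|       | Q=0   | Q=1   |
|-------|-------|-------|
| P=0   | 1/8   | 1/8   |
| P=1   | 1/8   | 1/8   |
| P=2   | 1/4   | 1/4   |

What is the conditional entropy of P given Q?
Marginal P(Q) (column sums):
  P(Q=0) = 1/8 + 1/8 + 1/4 = 1/2
  P(Q=1) = 1/8 + 1/8 + 1/4 = 1/2

H(P|Q) = -Σ P(P,Q)·log₂ P(P|Q), where P(P|Q) = P(P,Q) / P(Q)
  (P=0,Q=0): P(P|Q) = (1/8)/(1/2) = 1/4;  -(1/8)·log₂(1/4) = 0.2500
  (P=0,Q=1): P(P|Q) = (1/8)/(1/2) = 1/4;  -(1/8)·log₂(1/4) = 0.2500
  (P=1,Q=0): P(P|Q) = (1/8)/(1/2) = 1/4;  -(1/8)·log₂(1/4) = 0.2500
  (P=1,Q=1): P(P|Q) = (1/8)/(1/2) = 1/4;  -(1/8)·log₂(1/4) = 0.2500
  (P=2,Q=0): P(P|Q) = (1/4)/(1/2) = 1/2;  -(1/4)·log₂(1/2) = 0.2500
  (P=2,Q=1): P(P|Q) = (1/4)/(1/2) = 1/2;  -(1/4)·log₂(1/2) = 0.2500
H(P|Q) = 0.2500 + 0.2500 + 0.2500 + 0.2500 + 0.2500 + 0.2500
  = 1.5000 bits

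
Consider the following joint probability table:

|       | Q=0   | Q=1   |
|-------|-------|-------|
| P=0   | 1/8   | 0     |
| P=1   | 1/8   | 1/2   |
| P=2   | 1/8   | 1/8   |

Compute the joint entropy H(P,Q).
H(P,Q) = -Σ P(P,Q) log₂ P(P,Q), summed over the non-zero cells:
H(P,Q) = -[(1/8)·log₂(1/8) + (1/8)·log₂(1/8) + (1/2)·log₂(1/2) + (1/8)·log₂(1/8) + (1/8)·log₂(1/8)]
  = 0.3750 + 0.3750 + 0.5000 + 0.3750 + 0.3750
  = 2.0000 bits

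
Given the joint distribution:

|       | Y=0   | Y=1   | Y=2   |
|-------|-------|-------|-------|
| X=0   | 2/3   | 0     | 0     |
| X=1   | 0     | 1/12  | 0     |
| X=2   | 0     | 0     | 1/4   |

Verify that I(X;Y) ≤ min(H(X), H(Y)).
Marginal P(X) (row sums):
  P(X=0) = 2/3 + 0 + 0 = 2/3
  P(X=1) = 0 + 1/12 + 0 = 1/12
  P(X=2) = 0 + 0 + 1/4 = 1/4
Marginal P(Y) (column sums):
  P(Y=0) = 2/3 + 0 + 0 = 2/3
  P(Y=1) = 0 + 1/12 + 0 = 1/12
  P(Y=2) = 0 + 0 + 1/4 = 1/4

H(X) = -[(2/3)·log₂(2/3) + (1/12)·log₂(1/12) + (1/4)·log₂(1/4)]
  = 0.3900 + 0.2987 + 0.5000
  = 1.1887 bits
H(Y) = -[(2/3)·log₂(2/3) + (1/12)·log₂(1/12) + (1/4)·log₂(1/4)]
  = 0.3900 + 0.2987 + 0.5000
  = 1.1887 bits
H(X,Y) = -[(2/3)·log₂(2/3) + (1/12)·log₂(1/12) + (1/4)·log₂(1/4)]
  = 0.3900 + 0.2987 + 0.5000
  = 1.1887 bits

I(X;Y) = H(X) + H(Y) - H(X,Y)
  = 1.1887 + 1.1887 - 1.1887
  = 1.1887 bits

min(H(X), H(Y)) = min(1.1887, 1.1887) = 1.1887 bits
Since 1.1887 ≤ 1.1887, the bound is satisfied ✓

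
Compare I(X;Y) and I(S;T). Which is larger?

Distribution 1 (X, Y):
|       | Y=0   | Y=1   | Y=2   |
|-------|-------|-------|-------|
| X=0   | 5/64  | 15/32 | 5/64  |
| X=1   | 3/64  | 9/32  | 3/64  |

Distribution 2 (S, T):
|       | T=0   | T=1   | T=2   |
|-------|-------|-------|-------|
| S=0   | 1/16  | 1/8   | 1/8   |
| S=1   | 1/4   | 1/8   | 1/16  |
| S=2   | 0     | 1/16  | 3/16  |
Distribution 1 (X, Y):
Marginal P(X) (row sums):
  P(X=0) = 5/64 + 15/32 + 5/64 = 5/8
  P(X=1) = 3/64 + 9/32 + 3/64 = 3/8
Marginal P(Y) (column sums):
  P(Y=0) = 5/64 + 3/64 = 1/8
  P(Y=1) = 15/32 + 9/32 = 3/4
  P(Y=2) = 5/64 + 3/64 = 1/8

H(X) = -[(5/8)·log₂(5/8) + (3/8)·log₂(3/8)]
  = 0.4238 + 0.5306
  = 0.9544 bits
H(Y) = -[(1/8)·log₂(1/8) + (3/4)·log₂(3/4) + (1/8)·log₂(1/8)]
  = 0.3750 + 0.3113 + 0.3750
  = 1.0613 bits
H(X,Y) = -[(5/64)·log₂(5/64) + (15/32)·log₂(15/32) + (5/64)·log₂(5/64) + (3/64)·log₂(3/64) + (9/32)·log₂(9/32) + (3/64)·log₂(3/64)]
  = 0.2873 + 0.5124 + 0.2873 + 0.2070 + 0.5147 + 0.2070
  = 2.0157 bits

I(X;Y) = H(X) + H(Y) - H(X,Y)
  = 0.9544 + 1.0613 - 2.0157
  = 0.0000 bits

Distribution 2 (S, T):
Marginal P(S) (row sums):
  P(S=0) = 1/16 + 1/8 + 1/8 = 5/16
  P(S=1) = 1/4 + 1/8 + 1/16 = 7/16
  P(S=2) = 0 + 1/16 + 3/16 = 1/4
Marginal P(T) (column sums):
  P(T=0) = 1/16 + 1/4 + 0 = 5/16
  P(T=1) = 1/8 + 1/8 + 1/16 = 5/16
  P(T=2) = 1/8 + 1/16 + 3/16 = 3/8

H(S) = -[(5/16)·log₂(5/16) + (7/16)·log₂(7/16) + (1/4)·log₂(1/4)]
  = 0.5244 + 0.5218 + 0.5000
  = 1.5462 bits
H(T) = -[(5/16)·log₂(5/16) + (5/16)·log₂(5/16) + (3/8)·log₂(3/8)]
  = 0.5244 + 0.5244 + 0.5306
  = 1.5794 bits
H(S,T) = -[(1/16)·log₂(1/16) + (1/8)·log₂(1/8) + (1/8)·log₂(1/8) + (1/4)·log₂(1/4) + (1/8)·log₂(1/8) + (1/16)·log₂(1/16) + (1/16)·log₂(1/16) + (3/16)·log₂(3/16)]
  = 0.2500 + 0.3750 + 0.3750 + 0.5000 + 0.3750 + 0.2500 + 0.2500 + 0.4528
  = 2.8278 bits

I(S;T) = H(S) + H(T) - H(S,T)
  = 1.5462 + 1.5794 - 2.8278
  = 0.2978 bits

I(S;T) = 0.2978 bits > I(X;Y) = 0.0000 bits, so (S, T) has the higher mutual information (stronger dependence).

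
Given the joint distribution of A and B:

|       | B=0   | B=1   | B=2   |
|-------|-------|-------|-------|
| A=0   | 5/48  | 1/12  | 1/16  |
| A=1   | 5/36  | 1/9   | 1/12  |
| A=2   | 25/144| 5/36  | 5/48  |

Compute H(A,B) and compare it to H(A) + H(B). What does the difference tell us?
Marginal P(A) (row sums):
  P(A=0) = 5/48 + 1/12 + 1/16 = 1/4
  P(A=1) = 5/36 + 1/9 + 1/12 = 1/3
  P(A=2) = 25/144 + 5/36 + 5/48 = 5/12
Marginal P(B) (column sums):
  P(B=0) = 5/48 + 5/36 + 25/144 = 5/12
  P(B=1) = 1/12 + 1/9 + 5/36 = 1/3
  P(B=2) = 1/16 + 1/12 + 5/48 = 1/4

H(A,B) = -[(5/48)·log₂(5/48) + (1/12)·log₂(1/12) + (1/16)·log₂(1/16) + (5/36)·log₂(5/36) + (1/9)·log₂(1/9) + (1/12)·log₂(1/12) + (25/144)·log₂(25/144) + (5/36)·log₂(5/36) + (5/48)·log₂(5/48)]
  = 0.3399 + 0.2987 + 0.2500 + 0.3956 + 0.3522 + 0.2987 + 0.4386 + 0.3956 + 0.3399
  = 3.1092 bits
H(A) = -[(1/4)·log₂(1/4) + (1/3)·log₂(1/3) + (5/12)·log₂(5/12)]
  = 0.5000 + 0.5283 + 0.5263
  = 1.5546 bits
H(B) = -[(5/12)·log₂(5/12) + (1/3)·log₂(1/3) + (1/4)·log₂(1/4)]
  = 0.5263 + 0.5283 + 0.5000
  = 1.5546 bits

H(A) + H(B) = 1.5546 + 1.5546 = 3.1092 bits
Difference: H(A) + H(B) - H(A,B) = 3.1092 - 3.1092 = 0.0000 bits = I(A;B)

The difference is the mutual information; it is 0 here, so A and B are independent (the joint entropy equals the sum of the marginal entropies).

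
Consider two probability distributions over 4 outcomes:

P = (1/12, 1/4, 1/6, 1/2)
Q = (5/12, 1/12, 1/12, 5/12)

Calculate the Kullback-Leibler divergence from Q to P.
D(P||Q) = Σ P(i) log₂(P(i)/Q(i))
  i=0: (1/12) × log₂((1/12)/(5/12)) = (1/12) × log₂(1/5) = -0.1935
  i=1: (1/4) × log₂((1/4)/(1/12)) = (1/4) × log₂(3) = 0.3962
  i=2: (1/6) × log₂((1/6)/(1/12)) = (1/6) × log₂(2) = 0.1667
  i=3: (1/2) × log₂((1/2)/(5/12)) = (1/2) × log₂(6/5) = 0.1315
D(P||Q) = -0.1935 + 0.3962 + 0.1667 + 0.1315
  = 0.5009 bits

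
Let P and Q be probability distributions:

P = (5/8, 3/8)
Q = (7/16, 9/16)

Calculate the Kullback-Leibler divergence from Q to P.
D(P||Q) = Σ P(i) log₂(P(i)/Q(i))
  i=0: (5/8) × log₂((5/8)/(7/16)) = (5/8) × log₂(10/7) = 0.3216
  i=1: (3/8) × log₂((3/8)/(9/16)) = (3/8) × log₂(2/3) = -0.2194
D(P||Q) = 0.3216 - 0.2194
  = 0.1022 bits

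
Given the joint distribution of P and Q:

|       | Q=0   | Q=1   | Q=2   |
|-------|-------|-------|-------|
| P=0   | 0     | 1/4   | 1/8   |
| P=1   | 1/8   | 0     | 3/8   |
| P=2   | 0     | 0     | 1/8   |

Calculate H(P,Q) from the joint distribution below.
H(P,Q) = -Σ P(P,Q) log₂ P(P,Q), summed over the non-zero cells:
H(P,Q) = -[(1/4)·log₂(1/4) + (1/8)·log₂(1/8) + (1/8)·log₂(1/8) + (3/8)·log₂(3/8) + (1/8)·log₂(1/8)]
  = 0.5000 + 0.3750 + 0.3750 + 0.5306 + 0.3750
  = 2.1556 bits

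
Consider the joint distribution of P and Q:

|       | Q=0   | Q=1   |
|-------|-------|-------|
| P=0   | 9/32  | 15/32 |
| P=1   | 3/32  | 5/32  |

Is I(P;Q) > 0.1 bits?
Marginal P(P) (row sums):
  P(P=0) = 9/32 + 15/32 = 3/4
  P(P=1) = 3/32 + 5/32 = 1/4
Marginal P(Q) (column sums):
  P(Q=0) = 9/32 + 3/32 = 3/8
  P(Q=1) = 15/32 + 5/32 = 5/8

H(P) = -[(3/4)·log₂(3/4) + (1/4)·log₂(1/4)]
  = 0.3113 + 0.5000
  = 0.8113 bits
H(Q) = -[(3/8)·log₂(3/8) + (5/8)·log₂(5/8)]
  = 0.5306 + 0.4238
  = 0.9544 bits
H(P,Q) = -[(9/32)·log₂(9/32) + (15/32)·log₂(15/32) + (3/32)·log₂(3/32) + (5/32)·log₂(5/32)]
  = 0.5147 + 0.5124 + 0.3202 + 0.4184
  = 1.7657 bits

I(P;Q) = H(P) + H(Q) - H(P,Q)
  = 0.8113 + 0.9544 - 1.7657
  = 0.0000 bits

No. I(P;Q) = 0.0000 bits, which is ≤ 0.1 bits.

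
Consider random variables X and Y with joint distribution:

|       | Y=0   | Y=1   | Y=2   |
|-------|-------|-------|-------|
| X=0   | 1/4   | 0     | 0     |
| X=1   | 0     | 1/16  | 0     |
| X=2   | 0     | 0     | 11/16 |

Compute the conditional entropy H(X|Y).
Marginal P(Y) (column sums):
  P(Y=0) = 1/4 + 0 + 0 = 1/4
  P(Y=1) = 0 + 1/16 + 0 = 1/16
  P(Y=2) = 0 + 0 + 11/16 = 11/16

H(X|Y) = -Σ P(X,Y)·log₂ P(X|Y), where P(X|Y) = P(X,Y) / P(Y)
  (cells with P(X,Y) = 0 contribute 0)
  (X=0,Y=0): P(X|Y) = (1/4)/(1/4) = 1;  -(1/4)·log₂(1) = 0.0000
  (X=1,Y=1): P(X|Y) = (1/16)/(1/16) = 1;  -(1/16)·log₂(1) = 0.0000
  (X=2,Y=2): P(X|Y) = (11/16)/(11/16) = 1;  -(11/16)·log₂(1) = 0.0000
H(X|Y) = 0.0000 + 0.0000 + 0.0000
  = 0.0000 bits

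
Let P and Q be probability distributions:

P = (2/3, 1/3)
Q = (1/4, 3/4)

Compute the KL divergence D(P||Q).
D(P||Q) = Σ P(i) log₂(P(i)/Q(i))
  i=0: (2/3) × log₂((2/3)/(1/4)) = (2/3) × log₂(8/3) = 0.9434
  i=1: (1/3) × log₂((1/3)/(3/4)) = (1/3) × log₂(4/9) = -0.3900
D(P||Q) = 0.9434 - 0.3900
  = 0.5534 bits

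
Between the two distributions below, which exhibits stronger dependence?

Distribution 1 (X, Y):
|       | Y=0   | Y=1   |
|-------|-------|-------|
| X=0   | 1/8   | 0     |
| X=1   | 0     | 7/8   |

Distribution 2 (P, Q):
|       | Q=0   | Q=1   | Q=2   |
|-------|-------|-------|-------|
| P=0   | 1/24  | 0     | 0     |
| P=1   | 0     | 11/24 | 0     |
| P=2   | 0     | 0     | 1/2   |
Distribution 1 (X, Y):
Marginal P(X) (row sums):
  P(X=0) = 1/8 + 0 = 1/8
  P(X=1) = 0 + 7/8 = 7/8
Marginal P(Y) (column sums):
  P(Y=0) = 1/8 + 0 = 1/8
  P(Y=1) = 0 + 7/8 = 7/8

H(X) = -[(1/8)·log₂(1/8) + (7/8)·log₂(7/8)]
  = 0.3750 + 0.1686
  = 0.5436 bits
H(Y) = -[(1/8)·log₂(1/8) + (7/8)·log₂(7/8)]
  = 0.3750 + 0.1686
  = 0.5436 bits
H(X,Y) = -[(1/8)·log₂(1/8) + (7/8)·log₂(7/8)]
  = 0.3750 + 0.1686
  = 0.5436 bits

I(X;Y) = H(X) + H(Y) - H(X,Y)
  = 0.5436 + 0.5436 - 0.5436
  = 0.5436 bits

Distribution 2 (P, Q):
Marginal P(P) (row sums):
  P(P=0) = 1/24 + 0 + 0 = 1/24
  P(P=1) = 0 + 11/24 + 0 = 11/24
  P(P=2) = 0 + 0 + 1/2 = 1/2
Marginal P(Q) (column sums):
  P(Q=0) = 1/24 + 0 + 0 = 1/24
  P(Q=1) = 0 + 11/24 + 0 = 11/24
  P(Q=2) = 0 + 0 + 1/2 = 1/2

H(P) = -[(1/24)·log₂(1/24) + (11/24)·log₂(11/24) + (1/2)·log₂(1/2)]
  = 0.1910 + 0.5159 + 0.5000
  = 1.2069 bits
H(Q) = -[(1/24)·log₂(1/24) + (11/24)·log₂(11/24) + (1/2)·log₂(1/2)]
  = 0.1910 + 0.5159 + 0.5000
  = 1.2069 bits
H(P,Q) = -[(1/24)·log₂(1/24) + (11/24)·log₂(11/24) + (1/2)·log₂(1/2)]
  = 0.1910 + 0.5159 + 0.5000
  = 1.2069 bits

I(P;Q) = H(P) + H(Q) - H(P,Q)
  = 1.2069 + 1.2069 - 1.2069
  = 1.2069 bits

I(P;Q) = 1.2069 bits > I(X;Y) = 0.5436 bits, so (P, Q) has the higher mutual information (stronger dependence).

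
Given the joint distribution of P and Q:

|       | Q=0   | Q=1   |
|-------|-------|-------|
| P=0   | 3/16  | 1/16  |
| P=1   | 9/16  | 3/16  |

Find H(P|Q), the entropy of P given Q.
Marginal P(Q) (column sums):
  P(Q=0) = 3/16 + 9/16 = 3/4
  P(Q=1) = 1/16 + 3/16 = 1/4

H(P|Q) = -Σ P(P,Q)·log₂ P(P|Q), where P(P|Q) = P(P,Q) / P(Q)
  (P=0,Q=0): P(P|Q) = (3/16)/(3/4) = 1/4;  -(3/16)·log₂(1/4) = 0.3750
  (P=0,Q=1): P(P|Q) = (1/16)/(1/4) = 1/4;  -(1/16)·log₂(1/4) = 0.1250
  (P=1,Q=0): P(P|Q) = (9/16)/(3/4) = 3/4;  -(9/16)·log₂(3/4) = 0.2335
  (P=1,Q=1): P(P|Q) = (3/16)/(1/4) = 3/4;  -(3/16)·log₂(3/4) = 0.0778
H(P|Q) = 0.3750 + 0.1250 + 0.2335 + 0.0778
  = 0.8113 bits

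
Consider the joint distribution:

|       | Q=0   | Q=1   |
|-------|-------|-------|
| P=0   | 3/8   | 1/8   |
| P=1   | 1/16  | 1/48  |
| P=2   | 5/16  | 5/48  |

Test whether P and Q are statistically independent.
Marginal P(P) (row sums):
  P(P=0) = 3/8 + 1/8 = 1/2
  P(P=1) = 1/16 + 1/48 = 1/12
  P(P=2) = 5/16 + 5/48 = 5/12
Marginal P(Q) (column sums):
  P(Q=0) = 3/8 + 1/16 + 5/16 = 3/4
  P(Q=1) = 1/8 + 1/48 + 5/48 = 1/4

P and Q are independent iff P(P=i,Q=j) = P(P=i)·P(Q=j) for every cell.
  P(P=0)·P(Q=0) = 1/2 × 3/4 = 3/8 = P(P=0,Q=0) ✓
  P(P=0)·P(Q=1) = 1/2 × 1/4 = 1/8 = P(P=0,Q=1) ✓
  P(P=1)·P(Q=0) = 1/12 × 3/4 = 1/16 = P(P=1,Q=0) ✓
  P(P=1)·P(Q=1) = 1/12 × 1/4 = 1/48 = P(P=1,Q=1) ✓
  P(P=2)·P(Q=0) = 5/12 × 3/4 = 5/16 = P(P=2,Q=0) ✓
  P(P=2)·P(Q=1) = 5/12 × 1/4 = 5/48 = P(P=2,Q=1) ✓

Yes, P and Q are independent: every cell factors, so I(P;Q) = 0 bits.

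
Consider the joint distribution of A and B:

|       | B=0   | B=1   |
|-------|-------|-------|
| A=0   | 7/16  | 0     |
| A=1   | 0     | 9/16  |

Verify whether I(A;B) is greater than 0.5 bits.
Marginal P(A) (row sums):
  P(A=0) = 7/16 + 0 = 7/16
  P(A=1) = 0 + 9/16 = 9/16
Marginal P(B) (column sums):
  P(B=0) = 7/16 + 0 = 7/16
  P(B=1) = 0 + 9/16 = 9/16

H(A) = -[(7/16)·log₂(7/16) + (9/16)·log₂(9/16)]
  = 0.5218 + 0.4669
  = 0.9887 bits
H(B) = -[(7/16)·log₂(7/16) + (9/16)·log₂(9/16)]
  = 0.5218 + 0.4669
  = 0.9887 bits
H(A,B) = -[(7/16)·log₂(7/16) + (9/16)·log₂(9/16)]
  = 0.5218 + 0.4669
  = 0.9887 bits

I(A;B) = H(A) + H(B) - H(A,B)
  = 0.9887 + 0.9887 - 0.9887
  = 0.9887 bits

Yes. I(A;B) = 0.9887 bits, which is > 0.5 bits.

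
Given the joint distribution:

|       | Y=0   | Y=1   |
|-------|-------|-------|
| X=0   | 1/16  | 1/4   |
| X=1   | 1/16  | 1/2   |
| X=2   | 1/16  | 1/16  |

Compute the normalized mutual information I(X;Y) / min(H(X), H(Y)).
Marginal P(X) (row sums):
  P(X=0) = 1/16 + 1/4 = 5/16
  P(X=1) = 1/16 + 1/2 = 9/16
  P(X=2) = 1/16 + 1/16 = 1/8
Marginal P(Y) (column sums):
  P(Y=0) = 1/16 + 1/16 + 1/16 = 3/16
  P(Y=1) = 1/4 + 1/2 + 1/16 = 13/16

H(X) = -[(5/16)·log₂(5/16) + (9/16)·log₂(9/16) + (1/8)·log₂(1/8)]
  = 0.5244 + 0.4669 + 0.3750
  = 1.3663 bits
H(Y) = -[(3/16)·log₂(3/16) + (13/16)·log₂(13/16)]
  = 0.4528 + 0.2434
  = 0.6962 bits
H(X,Y) = -[(1/16)·log₂(1/16) + (1/4)·log₂(1/4) + (1/16)·log₂(1/16) + (1/2)·log₂(1/2) + (1/16)·log₂(1/16) + (1/16)·log₂(1/16)]
  = 0.2500 + 0.5000 + 0.2500 + 0.5000 + 0.2500 + 0.2500
  = 2.0000 bits

I(X;Y) = H(X) + H(Y) - H(X,Y)
  = 1.3663 + 0.6962 - 2.0000
  = 0.0625 bits

min(H(X), H(Y)) = min(1.3663, 0.6962) = 0.6962 bits
Normalized MI = 0.0625 / 0.6962 = 0.0898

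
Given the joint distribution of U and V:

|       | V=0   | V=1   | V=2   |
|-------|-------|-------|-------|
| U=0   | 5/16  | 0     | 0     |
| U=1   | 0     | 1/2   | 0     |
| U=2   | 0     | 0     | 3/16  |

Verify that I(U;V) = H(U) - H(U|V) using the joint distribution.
Left side, from I(U;V) = H(U) + H(V) - H(U,V):
Marginal P(U) (row sums):
  P(U=0) = 5/16 + 0 + 0 = 5/16
  P(U=1) = 0 + 1/2 + 0 = 1/2
  P(U=2) = 0 + 0 + 3/16 = 3/16
Marginal P(V) (column sums):
  P(V=0) = 5/16 + 0 + 0 = 5/16
  P(V=1) = 0 + 1/2 + 0 = 1/2
  P(V=2) = 0 + 0 + 3/16 = 3/16

H(U) = -[(5/16)·log₂(5/16) + (1/2)·log₂(1/2) + (3/16)·log₂(3/16)]
  = 0.5244 + 0.5000 + 0.4528
  = 1.4772 bits
H(V) = -[(5/16)·log₂(5/16) + (1/2)·log₂(1/2) + (3/16)·log₂(3/16)]
  = 0.5244 + 0.5000 + 0.4528
  = 1.4772 bits
H(U,V) = -[(5/16)·log₂(5/16) + (1/2)·log₂(1/2) + (3/16)·log₂(3/16)]
  = 0.5244 + 0.5000 + 0.4528
  = 1.4772 bits

I(U;V) = H(U) + H(V) - H(U,V)
  = 1.4772 + 1.4772 - 1.4772
  = 1.4772 bits

Right side, with H(U|V) computed directly from the conditional probabilities:
H(U|V) = -Σ P(U,V)·log₂ P(U|V), where P(U|V) = P(U,V) / P(V)
  (cells with P(U,V) = 0 contribute 0)
  (U=0,V=0): P(U|V) = (5/16)/(5/16) = 1;  -(5/16)·log₂(1) = 0.0000
  (U=1,V=1): P(U|V) = (1/2)/(1/2) = 1;  -(1/2)·log₂(1) = 0.0000
  (U=2,V=2): P(U|V) = (3/16)/(3/16) = 1;  -(3/16)·log₂(1) = 0.0000
H(U|V) = 0.0000 + 0.0000 + 0.0000
  = 0.0000 bits
H(U) - H(U|V) = 1.4772 - 0.0000 = 1.4772 bits

Both sides equal 1.4772 bits, so I(U;V) = H(U) - H(U|V) ✓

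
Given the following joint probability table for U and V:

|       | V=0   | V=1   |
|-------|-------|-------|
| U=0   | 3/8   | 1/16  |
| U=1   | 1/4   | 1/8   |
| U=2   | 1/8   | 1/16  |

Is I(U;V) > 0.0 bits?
Marginal P(U) (row sums):
  P(U=0) = 3/8 + 1/16 = 7/16
  P(U=1) = 1/4 + 1/8 = 3/8
  P(U=2) = 1/8 + 1/16 = 3/16
Marginal P(V) (column sums):
  P(V=0) = 3/8 + 1/4 + 1/8 = 3/4
  P(V=1) = 1/16 + 1/8 + 1/16 = 1/4

H(U) = -[(7/16)·log₂(7/16) + (3/8)·log₂(3/8) + (3/16)·log₂(3/16)]
  = 0.5218 + 0.5306 + 0.4528
  = 1.5052 bits
H(V) = -[(3/4)·log₂(3/4) + (1/4)·log₂(1/4)]
  = 0.3113 + 0.5000
  = 0.8113 bits
H(U,V) = -[(3/8)·log₂(3/8) + (1/16)·log₂(1/16) + (1/4)·log₂(1/4) + (1/8)·log₂(1/8) + (1/8)·log₂(1/8) + (1/16)·log₂(1/16)]
  = 0.5306 + 0.2500 + 0.5000 + 0.3750 + 0.3750 + 0.2500
  = 2.2806 bits

I(U;V) = H(U) + H(V) - H(U,V)
  = 1.5052 + 0.8113 - 2.2806
  = 0.0359 bits

Yes. I(U;V) = 0.0359 bits, which is > 0.0 bits.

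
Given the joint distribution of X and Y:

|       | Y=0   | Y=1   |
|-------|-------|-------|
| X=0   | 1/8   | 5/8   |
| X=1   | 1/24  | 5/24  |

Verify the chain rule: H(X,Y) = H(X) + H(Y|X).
Left side:
H(X,Y) = -[(1/8)·log₂(1/8) + (5/8)·log₂(5/8) + (1/24)·log₂(1/24) + (5/24)·log₂(5/24)]
  = 0.3750 + 0.4238 + 0.1910 + 0.4715
  = 1.4613 bits

Right side:
Marginal P(X) (row sums):
  P(X=0) = 1/8 + 5/8 = 3/4
  P(X=1) = 1/24 + 5/24 = 1/4
H(X) = -[(3/4)·log₂(3/4) + (1/4)·log₂(1/4)]
  = 0.3113 + 0.5000
  = 0.8113 bits
H(Y|X) = -Σ P(X,Y)·log₂ P(Y|X), where P(Y|X) = P(X,Y) / P(X)
  (X=0,Y=0): P(Y|X) = (1/8)/(3/4) = 1/6;  -(1/8)·log₂(1/6) = 0.3231
  (X=0,Y=1): P(Y|X) = (5/8)/(3/4) = 5/6;  -(5/8)·log₂(5/6) = 0.1644
  (X=1,Y=0): P(Y|X) = (1/24)/(1/4) = 1/6;  -(1/24)·log₂(1/6) = 0.1077
  (X=1,Y=1): P(Y|X) = (5/24)/(1/4) = 5/6;  -(5/24)·log₂(5/6) = 0.0548
H(Y|X) = 0.3231 + 0.1644 + 0.1077 + 0.0548
  = 0.6500 bits
H(X) + H(Y|X) = 0.8113 + 0.6500 = 1.4613 bits

Both sides equal 1.4613 bits, so the chain rule holds ✓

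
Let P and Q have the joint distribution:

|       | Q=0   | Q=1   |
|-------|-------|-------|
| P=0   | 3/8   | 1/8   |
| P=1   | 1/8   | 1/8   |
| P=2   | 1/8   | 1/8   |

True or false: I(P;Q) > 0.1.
Marginal P(P) (row sums):
  P(P=0) = 3/8 + 1/8 = 1/2
  P(P=1) = 1/8 + 1/8 = 1/4
  P(P=2) = 1/8 + 1/8 = 1/4
Marginal P(Q) (column sums):
  P(Q=0) = 3/8 + 1/8 + 1/8 = 5/8
  P(Q=1) = 1/8 + 1/8 + 1/8 = 3/8

H(P) = -[(1/2)·log₂(1/2) + (1/4)·log₂(1/4) + (1/4)·log₂(1/4)]
  = 0.5000 + 0.5000 + 0.5000
  = 1.5000 bits
H(Q) = -[(5/8)·log₂(5/8) + (3/8)·log₂(3/8)]
  = 0.4238 + 0.5306
  = 0.9544 bits
H(P,Q) = -[(3/8)·log₂(3/8) + (1/8)·log₂(1/8) + (1/8)·log₂(1/8) + (1/8)·log₂(1/8) + (1/8)·log₂(1/8) + (1/8)·log₂(1/8)]
  = 0.5306 + 0.3750 + 0.3750 + 0.3750 + 0.3750 + 0.3750
  = 2.4056 bits

I(P;Q) = H(P) + H(Q) - H(P,Q)
  = 1.5000 + 0.9544 - 2.4056
  = 0.0488 bits

False. I(P;Q) = 0.0488 bits, which is ≤ 0.1 bits.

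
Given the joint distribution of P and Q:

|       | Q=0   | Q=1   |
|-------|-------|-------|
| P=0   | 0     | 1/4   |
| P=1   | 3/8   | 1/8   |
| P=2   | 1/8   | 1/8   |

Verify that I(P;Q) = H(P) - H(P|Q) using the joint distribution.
Left side, from I(P;Q) = H(P) + H(Q) - H(P,Q):
Marginal P(P) (row sums):
  P(P=0) = 0 + 1/4 = 1/4
  P(P=1) = 3/8 + 1/8 = 1/2
  P(P=2) = 1/8 + 1/8 = 1/4
Marginal P(Q) (column sums):
  P(Q=0) = 0 + 3/8 + 1/8 = 1/2
  P(Q=1) = 1/4 + 1/8 + 1/8 = 1/2

H(P) = -[(1/4)·log₂(1/4) + (1/2)·log₂(1/2) + (1/4)·log₂(1/4)]
  = 0.5000 + 0.5000 + 0.5000
  = 1.5000 bits
H(Q) = -[(1/2)·log₂(1/2) + (1/2)·log₂(1/2)]
  = 0.5000 + 0.5000
  = 1.0000 bits
H(P,Q) = -[(1/4)·log₂(1/4) + (3/8)·log₂(3/8) + (1/8)·log₂(1/8) + (1/8)·log₂(1/8) + (1/8)·log₂(1/8)]
  = 0.5000 + 0.5306 + 0.3750 + 0.3750 + 0.3750
  = 2.1556 bits

I(P;Q) = H(P) + H(Q) - H(P,Q)
  = 1.5000 + 1.0000 - 2.1556
  = 0.3444 bits

Right side, with H(P|Q) computed directly from the conditional probabilities:
H(P|Q) = -Σ P(P,Q)·log₂ P(P|Q), where P(P|Q) = P(P,Q) / P(Q)
  (cells with P(P,Q) = 0 contribute 0)
  (P=0,Q=1): P(P|Q) = (1/4)/(1/2) = 1/2;  -(1/4)·log₂(1/2) = 0.2500
  (P=1,Q=0): P(P|Q) = (3/8)/(1/2) = 3/4;  -(3/8)·log₂(3/4) = 0.1556
  (P=1,Q=1): P(P|Q) = (1/8)/(1/2) = 1/4;  -(1/8)·log₂(1/4) = 0.2500
  (P=2,Q=0): P(P|Q) = (1/8)/(1/2) = 1/4;  -(1/8)·log₂(1/4) = 0.2500
  (P=2,Q=1): P(P|Q) = (1/8)/(1/2) = 1/4;  -(1/8)·log₂(1/4) = 0.2500
H(P|Q) = 0.2500 + 0.1556 + 0.2500 + 0.2500 + 0.2500
  = 1.1556 bits
H(P) - H(P|Q) = 1.5000 - 1.1556 = 0.3444 bits

Both sides equal 0.3444 bits, so I(P;Q) = H(P) - H(P|Q) ✓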